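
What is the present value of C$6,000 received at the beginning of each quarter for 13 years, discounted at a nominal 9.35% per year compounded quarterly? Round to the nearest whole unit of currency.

C$183,685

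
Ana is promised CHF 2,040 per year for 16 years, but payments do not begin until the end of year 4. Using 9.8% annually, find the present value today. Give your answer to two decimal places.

CHF 12,201.85

PV at t=3 (ordinary 16-year annuity): 2040 × a(16|0.098) = 2040 × 7.917764 = 16,152.2395
Discount back 3 years: 16,152.2395 × (1+0.098)^(−3) = 16,152.2395 × 0.755428 = 12,201.8512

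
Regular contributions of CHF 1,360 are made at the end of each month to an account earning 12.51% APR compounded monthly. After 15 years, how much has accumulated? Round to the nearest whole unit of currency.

CHF 713,263

i = 0.1251/12 = 0.010425 per month; n = 15·12 = 180.
FV = 1360 × [(1+0.010425)^180 − 1] / 0.010425 = 1360 × 524.458298 = 713,263.2857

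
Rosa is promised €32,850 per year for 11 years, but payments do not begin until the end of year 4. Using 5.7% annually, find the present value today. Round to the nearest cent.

€222,794.98

Value one period before first payment (t=3): 32850 × [1 − (1+0.057)^(−11)] / 0.057 = 32850 × 8.009308 = 263,105.7618
PV₀ = 263,105.7618 / (1+0.057)^3 = 263,105.7618 / 1.180932 = 222,794.9779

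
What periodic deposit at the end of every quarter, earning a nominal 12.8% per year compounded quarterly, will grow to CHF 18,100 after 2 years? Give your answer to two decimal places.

Periodic rate i = 0.128/4 = 0.032; n = 2 × 4 = 8 periods.
FV-annuity factor = 8.955697; PMT = 18100 / 8.955697 = 2,021.0598

CHF 2,021.06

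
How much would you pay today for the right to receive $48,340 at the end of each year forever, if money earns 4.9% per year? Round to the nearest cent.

$986,530.61

PV = C/r = 48340/0.049 = 986,530.6122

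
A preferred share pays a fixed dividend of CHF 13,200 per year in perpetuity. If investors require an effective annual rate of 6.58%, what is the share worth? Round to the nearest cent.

PV = PMT / i = 13200 / 0.0658 = 200,607.9027

CHF 200,607.90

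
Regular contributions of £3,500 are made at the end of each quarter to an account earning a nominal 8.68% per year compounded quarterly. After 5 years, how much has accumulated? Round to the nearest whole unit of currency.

£86,495

Periodic rate i = 0.0868/4 = 0.0217; n = 5 × 4 = 20 periods.
FV = PMT · [(1+i)^n − 1] / i = 3500 · 24.712955 = 86,495.3426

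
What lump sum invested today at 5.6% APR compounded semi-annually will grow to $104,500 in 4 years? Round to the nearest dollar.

$83,786

Periodic rate i = 0.056/2 = 0.028; n = 4 × 2 = 8 periods.
Discount factor = (1+0.028)^(−8) = 0.801780; PV = 104,500 × 0.801780 = 83,785.9837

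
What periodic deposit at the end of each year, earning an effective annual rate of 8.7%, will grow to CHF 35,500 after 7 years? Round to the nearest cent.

PMT = 35500 / ( [(1+0.087)^7 − 1] / 0.087 ) = 35500 / 9.116201 = 3,894.1660

CHF 3,894.17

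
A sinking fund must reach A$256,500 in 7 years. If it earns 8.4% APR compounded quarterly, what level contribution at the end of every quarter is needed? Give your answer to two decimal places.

With 4 periods per year: i = 0.021, n = 28.
FV-annuity factor = 37.593095; PMT = 256500 / 37.593095 = 6,823.0616

A$6,823.06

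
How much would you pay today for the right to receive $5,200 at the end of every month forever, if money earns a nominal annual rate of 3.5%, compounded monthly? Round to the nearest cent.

$1,782,857.14

Periodic rate i = 0.035/12 = 0.00291667.
PV = C/r = 5200/0.00291667 = 1,782,857.1429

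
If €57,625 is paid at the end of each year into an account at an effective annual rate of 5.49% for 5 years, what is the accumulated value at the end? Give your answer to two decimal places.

FV = PMT · [(1+i)^n − 1] / i = 57625 · 5.579977 = 321,546.1475

€321,546.15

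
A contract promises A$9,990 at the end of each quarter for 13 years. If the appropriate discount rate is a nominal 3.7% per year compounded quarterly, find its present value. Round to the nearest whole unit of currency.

Periodic rate i = 0.037/4 = 0.00925; n = 13 × 4 = 52 periods.
Annuity factor a(52|0.00925) = 41.131547; PV = 9990 × 41.131547 = 410,904.1516

A$410,904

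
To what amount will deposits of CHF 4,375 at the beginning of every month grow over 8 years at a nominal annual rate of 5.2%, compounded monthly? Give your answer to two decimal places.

i = 0.052/12 = 0.00433333 per month; n = 8·12 = 96.
FV = 4375 × [(1+0.00433333)^96 − 1] / 0.00433333 × (1+i) = 4375 × 119.250854 = 521,722.4868
Payments are at the start of each period, so multiply by (1+i).

CHF 521,722.49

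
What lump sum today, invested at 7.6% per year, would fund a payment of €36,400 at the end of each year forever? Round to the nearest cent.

PV = C/r = 36400/0.076 = 478,947.3684

€478,947.37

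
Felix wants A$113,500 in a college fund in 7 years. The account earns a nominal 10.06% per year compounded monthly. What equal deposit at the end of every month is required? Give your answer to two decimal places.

Periodic rate i = 0.1006/12 = 0.00838333; n = 7 × 12 = 84 periods.
FV-annuity factor = 121.228742; PMT = 113500 / 121.228742 = 936.2466

A$936.25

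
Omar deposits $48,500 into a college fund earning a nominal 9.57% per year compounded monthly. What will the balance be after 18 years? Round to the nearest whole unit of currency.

$269,706

i = 0.0957/12 = 0.007975 per month; n = 18·12 = 216.
FV = PV·(1+i)^n = 48,500 × 5.560942 = 269,705.6645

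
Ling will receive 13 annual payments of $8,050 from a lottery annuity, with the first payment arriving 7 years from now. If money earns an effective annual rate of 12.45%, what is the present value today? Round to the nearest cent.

$25,022.76

PV at t=6 (ordinary 13-year annuity): 8050 × a(13|0.1245) = 8050 × 6.284868 = 50,593.1871
Discount back 6 years: 50,593.1871 × (1+0.1245)^(−6) = 50,593.1871 × 0.494588 = 25,022.7640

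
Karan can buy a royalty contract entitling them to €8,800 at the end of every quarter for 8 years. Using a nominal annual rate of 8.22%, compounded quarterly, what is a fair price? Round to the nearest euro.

€204,880

Periodic rate i = 0.0822/4 = 0.02055; n = 8 × 4 = 32 periods.
PV = 8800 × [1 − (1+0.02055)^(−32)] / 0.02055 = 8800 × 23.281837 = 204,880.1680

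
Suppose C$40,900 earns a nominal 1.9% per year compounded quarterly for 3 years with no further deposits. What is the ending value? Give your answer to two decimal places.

C$43,293.18

i = 0.019/4 = 0.00475 per quarter; n = 3·4 = 12.
FV = PV·(1+i)^n = 40,900 × 1.058513 = 43,293.1799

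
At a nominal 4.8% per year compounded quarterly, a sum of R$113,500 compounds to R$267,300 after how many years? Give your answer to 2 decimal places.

Periodic rate i = 0.048/4 = 0.012.
n = ln(267300/113500) / ln(1+0.012) = ln(2.35507) / 0.011929 = 71.8082 quarters
= 71.8082/4 years

17.95 years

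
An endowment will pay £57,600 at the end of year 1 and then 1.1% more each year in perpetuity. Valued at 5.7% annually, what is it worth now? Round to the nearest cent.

£1,252,173.91

PV = D₁/(r − g) = 57600/(0.057 − 0.011) = 1,252,173.9130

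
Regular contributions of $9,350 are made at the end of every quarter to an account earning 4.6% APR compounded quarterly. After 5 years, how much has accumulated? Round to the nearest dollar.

With 4 periods per year: i = 0.0115, n = 20.
Accumulation factor s(20|0.0115) = 22.343413; FV = 9350 × 22.343413 = 208,910.9095

$208,911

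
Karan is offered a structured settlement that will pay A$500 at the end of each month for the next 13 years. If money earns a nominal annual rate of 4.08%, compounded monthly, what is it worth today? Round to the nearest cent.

With 12 periods per year: i = 0.0034, n = 156.
PV = 500 × [1 − (1+0.0034)^(−156)] / 0.0034 = 500 × 120.912019 = 60,456.0096

A$60,456.01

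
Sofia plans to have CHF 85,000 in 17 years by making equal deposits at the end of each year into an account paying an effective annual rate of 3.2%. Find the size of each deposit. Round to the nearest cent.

FV-annuity factor = 22.133233; PMT = 85000 / 22.133233 = 3,840.3788

CHF 3,840.38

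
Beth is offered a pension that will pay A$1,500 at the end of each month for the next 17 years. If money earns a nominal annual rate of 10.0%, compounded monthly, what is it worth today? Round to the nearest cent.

i = 0.1/12 = 0.00833333 per month; n = 17·12 = 204.
PV = 1500 × [1 − (1+0.00833333)^(−204)] / 0.00833333 = 1500 × 97.923008 = 146,884.5124

A$146,884.51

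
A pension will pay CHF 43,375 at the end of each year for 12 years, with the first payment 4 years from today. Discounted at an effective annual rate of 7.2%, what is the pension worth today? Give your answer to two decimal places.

Value one period before first payment (t=3): 43375 × [1 − (1+0.072)^(−12)] / 0.072 = 43375 × 7.858712 = 340,871.6165
PV₀ = 340,871.6165 / (1+0.072)^3 = 340,871.6165 / 1.231925 = 276,698.2957

CHF 276,698.30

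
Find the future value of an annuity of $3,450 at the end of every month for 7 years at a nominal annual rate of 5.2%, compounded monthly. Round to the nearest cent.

$348,669.99

Periodic rate i = 0.052/12 = 0.00433333; n = 7 × 12 = 84 periods.
Accumulation factor s(84|0.00433333) = 101.063764; FV = 3450 × 101.063764 = 348,669.9858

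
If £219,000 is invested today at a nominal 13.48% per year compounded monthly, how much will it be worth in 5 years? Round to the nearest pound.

£428,082

Periodic rate i = 0.1348/12 = 0.0112333; n = 5 × 12 = 60 periods.
FV = 219,000 × (1 + 0.0112333)^60 = 428,081.7620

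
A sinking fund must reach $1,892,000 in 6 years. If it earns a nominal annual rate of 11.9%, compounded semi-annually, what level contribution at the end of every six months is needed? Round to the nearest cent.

Periodic rate i = 0.119/2 = 0.0595; n = 6 × 2 = 12 periods.
PMT = 1.892e+06 / ( [(1+0.0595)^12 − 1] / 0.0595 ) = 1.892e+06 / 16.820776 = 112,479.9462

$112,479.95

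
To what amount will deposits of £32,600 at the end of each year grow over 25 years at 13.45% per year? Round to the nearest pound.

Accumulation factor s(25|0.1345) = 166.902318; FV = 32600 × 166.902318 = 5,441,015.5611

£5,441,016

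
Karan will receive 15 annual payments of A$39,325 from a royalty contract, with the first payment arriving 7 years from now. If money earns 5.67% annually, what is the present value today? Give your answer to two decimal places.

A$280,346.51

PV at t=6 (ordinary 15-year annuity): 39325 × a(15|0.0567) = 39325 × 9.925141 = 390,306.1502
Discount back 6 years: 390,306.1502 × (1+0.0567)^(−6) = 390,306.1502 × 0.718273 = 280,346.5075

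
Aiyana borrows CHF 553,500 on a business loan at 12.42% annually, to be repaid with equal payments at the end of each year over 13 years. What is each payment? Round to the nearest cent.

Annuity-PV factor = 6.293963; PMT = 553500 / 6.293963 = 87,941.4138

CHF 87,941.41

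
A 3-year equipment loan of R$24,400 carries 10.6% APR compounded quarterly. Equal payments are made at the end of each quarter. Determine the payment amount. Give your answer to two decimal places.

Periodic rate i = 0.106/4 = 0.0265; n = 3 × 4 = 12 periods.
Annuity-PV factor = 10.165220; PMT = 24400 / 10.165220 = 2,400.3417

R$2,400.34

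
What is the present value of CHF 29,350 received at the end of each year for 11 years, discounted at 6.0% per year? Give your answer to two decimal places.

Annuity factor a(11|0.06) = 7.886875; PV = 29350 × 7.886875 = 231,479.7688

CHF 231,479.77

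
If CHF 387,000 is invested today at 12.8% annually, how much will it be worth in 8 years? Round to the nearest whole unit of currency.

FV = 387,000 × (1 + 0.128)^8 = 1,014,340.4909

CHF 1,014,340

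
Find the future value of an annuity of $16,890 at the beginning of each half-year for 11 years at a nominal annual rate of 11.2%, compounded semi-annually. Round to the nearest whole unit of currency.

Periodic rate i = 0.112/2 = 0.056; n = 11 × 2 = 22 periods.
FV = PMT · [(1+i)^n − 1] / i × (1+i) = 16890 · 43.671945 = 737,619.1464
(annuity-due: payments at period start, so ×(1+i).)

$737,619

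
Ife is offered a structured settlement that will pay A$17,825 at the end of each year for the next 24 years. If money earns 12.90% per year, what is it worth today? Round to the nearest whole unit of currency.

Annuity factor a(24|0.129) = 7.330479; PV = 17825 × 7.330479 = 130,665.7818

A$130,666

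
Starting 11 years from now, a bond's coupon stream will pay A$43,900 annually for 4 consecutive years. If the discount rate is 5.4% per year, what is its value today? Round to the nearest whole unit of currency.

A$91,152

PV at t=10 (ordinary 4-year annuity): 43900 × a(4|0.054) = 43900 × 3.513249 = 154,231.6368
PV₀ = 154,231.6368 / (1+0.054)^10 = 154,231.6368 / 1.692022 = 91,152.2428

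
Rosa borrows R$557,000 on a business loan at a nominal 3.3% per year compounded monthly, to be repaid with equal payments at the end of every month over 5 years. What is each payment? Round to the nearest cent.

R$10,082.99

i = 0.033/12 = 0.00275 per month; n = 5·12 = 60.
Annuity-PV factor = 55.241549; PMT = 557000 / 55.241549 = 10,082.9902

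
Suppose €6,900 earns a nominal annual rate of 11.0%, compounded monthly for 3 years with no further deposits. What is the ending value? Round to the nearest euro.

With 12 periods per year: i = 0.00916667, n = 36.
6,900 × (1+0.00916667)^36 = 6,900 × 1.388879 = 9,583.2625

€9,583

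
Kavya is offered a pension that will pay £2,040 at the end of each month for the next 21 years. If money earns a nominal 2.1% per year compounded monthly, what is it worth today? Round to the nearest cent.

£415,413.09

Periodic rate i = 0.021/12 = 0.00175; n = 21 × 12 = 252 periods.
PV = PMT · [1 − (1+i)^(−n)] / i = 2040 · 203.633866 = 415,413.0869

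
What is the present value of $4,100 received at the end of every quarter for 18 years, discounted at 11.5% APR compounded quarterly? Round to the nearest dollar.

$124,080

With 4 periods per year: i = 0.02875, n = 72.
PV = 4100 × [1 − (1+0.02875)^(−72)] / 0.02875 = 4100 × 30.263497 = 124,080.3376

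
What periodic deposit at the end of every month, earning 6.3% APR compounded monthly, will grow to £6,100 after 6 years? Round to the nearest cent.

£69.94

Periodic rate i = 0.063/12 = 0.00525; n = 6 × 12 = 72 periods.
FV-annuity factor = 87.222981; PMT = 6100 / 87.222981 = 69.9357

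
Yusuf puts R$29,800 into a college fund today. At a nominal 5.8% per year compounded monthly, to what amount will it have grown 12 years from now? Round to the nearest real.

With 12 periods per year: i = 0.00483333, n = 144.
FV = PV·(1+i)^n = 29,800 × 2.002354 = 59,670.1439

R$59,670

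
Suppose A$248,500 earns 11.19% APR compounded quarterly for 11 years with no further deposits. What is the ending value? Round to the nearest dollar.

A$836,679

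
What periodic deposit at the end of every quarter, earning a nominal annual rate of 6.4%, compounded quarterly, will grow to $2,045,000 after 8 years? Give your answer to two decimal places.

$49,435.23

With 4 periods per year: i = 0.016, n = 32.
FV-annuity factor = 41.367259; PMT = 2.045e+06 / 41.367259 = 49,435.2307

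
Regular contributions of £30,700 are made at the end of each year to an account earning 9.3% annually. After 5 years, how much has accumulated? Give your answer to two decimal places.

£184,832.01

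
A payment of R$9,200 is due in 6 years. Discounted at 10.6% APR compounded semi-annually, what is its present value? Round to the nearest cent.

R$4,950.48

Periodic rate i = 0.106/2 = 0.053; n = 6 × 2 = 12 periods.
Discount factor = (1+0.053)^(−12) = 0.538096; PV = 9,200 × 0.538096 = 4,950.4807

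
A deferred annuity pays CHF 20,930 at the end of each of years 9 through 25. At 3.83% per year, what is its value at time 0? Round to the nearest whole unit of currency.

Value one period before first payment (t=8): 20930 × [1 − (1+0.0383)^(−17)] / 0.0383 = 20930 × 12.327646 = 258,017.6288
Discount back 8 years: 258,017.6288 × (1+0.0383)^(−8) = 258,017.6288 × 0.740316 = 191,014.5931

CHF 191,015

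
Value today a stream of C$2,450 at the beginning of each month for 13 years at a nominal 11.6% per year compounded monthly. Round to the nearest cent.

C$198,842.92

i = 0.116/12 = 0.00966667 per month; n = 13·12 = 156.
Annuity factor a(156|0.00966667) × (1+i) = 81.160373; PV = 2450 × 81.160373 = 198,842.9151
Payments are at the start of each period, so multiply by (1+i).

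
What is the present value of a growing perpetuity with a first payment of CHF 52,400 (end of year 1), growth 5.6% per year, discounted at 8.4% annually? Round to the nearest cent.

PV = PMT / (i − g) = 52400 / (0.084 − 0.056) = 52400 / 0.028000 = 1,871,428.5714

CHF 1,871,428.57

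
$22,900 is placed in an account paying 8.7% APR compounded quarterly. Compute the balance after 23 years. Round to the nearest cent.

$165,784.13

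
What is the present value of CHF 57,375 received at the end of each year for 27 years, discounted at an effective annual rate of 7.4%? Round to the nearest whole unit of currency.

CHF 662,521

Annuity factor a(27|0.074) = 11.547200; PV = 57375 × 11.547200 = 662,520.6209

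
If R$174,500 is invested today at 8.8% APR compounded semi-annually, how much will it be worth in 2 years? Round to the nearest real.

Periodic rate i = 0.088/2 = 0.044; n = 2 × 2 = 4 periods.
FV = 174,500 × (1 + 0.044)^4 = 207,299.1045

R$207,299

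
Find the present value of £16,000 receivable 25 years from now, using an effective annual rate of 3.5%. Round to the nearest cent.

PV = 16,000 / (1 + 0.035)^25 = 16,000 / 2.363245 = 6,770.3518

£6,770.35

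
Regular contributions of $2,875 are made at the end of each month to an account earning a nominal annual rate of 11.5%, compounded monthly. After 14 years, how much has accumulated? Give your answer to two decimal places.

$1,189,382.42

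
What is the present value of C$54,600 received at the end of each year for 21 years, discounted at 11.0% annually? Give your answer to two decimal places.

PV = 54600 × [1 − (1+0.11)^(−21)] / 0.11 = 54600 × 8.075070 = 440,898.8425

C$440,898.84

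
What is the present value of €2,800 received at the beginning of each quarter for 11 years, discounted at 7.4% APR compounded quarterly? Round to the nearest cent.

i = 0.074/4 = 0.0185 per quarter; n = 11·4 = 44.
PV = PMT · [1 − (1+i)^(−n)] / i × (1+i) = 2800 · 30.478471 = 85,339.7175
(annuity-due: payments at period start, so ×(1+i).)

€85,339.72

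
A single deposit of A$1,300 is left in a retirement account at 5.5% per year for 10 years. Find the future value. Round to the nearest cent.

A$2,220.59

1,300 × (1+0.055)^10 = 1,300 × 1.708144 = 2,220.5878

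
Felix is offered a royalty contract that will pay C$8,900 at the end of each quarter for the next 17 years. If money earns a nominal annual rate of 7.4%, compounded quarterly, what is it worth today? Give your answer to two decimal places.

With 4 periods per year: i = 0.0185, n = 68.
PV = PMT · [1 − (1+i)^(−n)] / i = 8900 · 38.513088 = 342,766.4855

C$342,766.49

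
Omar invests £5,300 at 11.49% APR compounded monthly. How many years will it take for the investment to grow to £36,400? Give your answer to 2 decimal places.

16.85 years

Periodic rate i = 0.1149/12 = 0.009575.
(1+i)^n = 36400/5300 = 6.86792, so n = ln 6.86792 / ln 1.00957 = 202.2007 months
= 202.2007/12 years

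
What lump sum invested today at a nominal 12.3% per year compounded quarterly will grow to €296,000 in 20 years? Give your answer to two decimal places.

€26,243.65

Periodic rate i = 0.123/4 = 0.03075; n = 20 × 4 = 80 periods.
Discount factor = (1+0.03075)^(−80) = 0.088661; PV = 296,000 × 0.088661 = 26,243.6498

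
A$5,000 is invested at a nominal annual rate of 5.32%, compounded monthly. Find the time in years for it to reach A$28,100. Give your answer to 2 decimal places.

Periodic rate i = 0.0532/12 = 0.00443333.
n = ln(28100/5000) / ln(1+0.00443333) = ln(5.62000) / 0.004424 = 390.2606 months
= 390.2606/12 years

32.52 years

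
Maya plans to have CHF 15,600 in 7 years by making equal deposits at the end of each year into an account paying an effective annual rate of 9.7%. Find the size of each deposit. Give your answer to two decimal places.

CHF 1,659.54

FV-annuity factor = 9.400179; PMT = 15600 / 9.400179 = 1,659.5429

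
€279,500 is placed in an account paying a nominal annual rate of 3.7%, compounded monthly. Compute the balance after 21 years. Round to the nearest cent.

€607,168.82

i = 0.037/12 = 0.00308333 per month; n = 21·12 = 252.
FV = 279,500 × (1 + 0.00308333)^252 = 607,168.8199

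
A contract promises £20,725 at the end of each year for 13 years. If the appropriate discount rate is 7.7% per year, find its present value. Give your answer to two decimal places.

Annuity factor a(13|0.077) = 8.035874; PV = 20725 × 8.035874 = 166,543.4853

£166,543.49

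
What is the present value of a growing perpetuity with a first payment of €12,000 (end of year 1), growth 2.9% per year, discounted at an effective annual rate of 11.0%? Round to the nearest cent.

€148,148.15

PV = PMT / (i − g) = 12000 / (0.11 − 0.029) = 12000 / 0.081000 = 148,148.1481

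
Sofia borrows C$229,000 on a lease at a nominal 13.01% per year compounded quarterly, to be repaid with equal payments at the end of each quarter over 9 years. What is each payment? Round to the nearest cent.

Periodic rate i = 0.1301/4 = 0.032525; n = 9 × 4 = 36 periods.
PMT = 229000 / ( [1 − (1+0.032525)^(−36)] / 0.032525 ) = 229000 / 21.032388 = 10,887.9693

C$10,887.97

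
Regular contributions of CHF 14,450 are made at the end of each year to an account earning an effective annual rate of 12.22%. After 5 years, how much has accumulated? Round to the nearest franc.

Accumulation factor s(5|0.1222) = 6.380675; FV = 14450 × 6.380675 = 92,200.7589

CHF 92,201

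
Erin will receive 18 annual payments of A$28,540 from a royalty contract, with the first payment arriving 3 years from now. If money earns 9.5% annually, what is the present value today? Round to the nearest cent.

A$201,638.79

Value one period before first payment (t=2): 28540 × [1 − (1+0.095)^(−18)] / 0.095 = 28540 × 8.471266 = 241,769.9450
PV₀ = 241,769.9450 / (1+0.095)^2 = 241,769.9450 / 1.199025 = 201,638.7857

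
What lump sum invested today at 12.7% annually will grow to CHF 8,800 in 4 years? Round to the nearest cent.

PV = 8,800 / (1 + 0.127)^4 = 8,800 / 1.613228 = 5,454.9027

CHF 5,454.90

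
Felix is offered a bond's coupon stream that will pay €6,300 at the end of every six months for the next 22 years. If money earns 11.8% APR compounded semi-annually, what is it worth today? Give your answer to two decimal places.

€98,207.97

Periodic rate i = 0.118/2 = 0.059; n = 22 × 2 = 44 periods.
PV = 6300 × [1 − (1+0.059)^(−44)] / 0.059 = 6300 × 15.588567 = 98,207.9742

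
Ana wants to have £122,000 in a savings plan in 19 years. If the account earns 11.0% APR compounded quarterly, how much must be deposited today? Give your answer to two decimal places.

i = 0.11/4 = 0.0275 per quarter; n = 19·4 = 76.
PV = FV·(1+i)^(−n) = 122,000 × 0.127227 = 15,521.7509

£15,521.75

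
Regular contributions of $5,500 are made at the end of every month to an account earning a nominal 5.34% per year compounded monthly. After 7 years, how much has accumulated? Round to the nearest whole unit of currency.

$558,703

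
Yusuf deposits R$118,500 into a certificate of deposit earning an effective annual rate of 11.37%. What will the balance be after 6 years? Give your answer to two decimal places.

R$226,114.11

FV = PV·(1+i)^n = 118,500 × 1.908136 = 226,114.1122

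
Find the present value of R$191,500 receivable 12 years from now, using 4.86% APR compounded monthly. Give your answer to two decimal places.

R$107,003.94

Periodic rate i = 0.0486/12 = 0.00405; n = 12 × 12 = 144 periods.
PV = 191,500 / (1 + 0.00405)^144 = 191,500 / 1.789654 = 107,003.9350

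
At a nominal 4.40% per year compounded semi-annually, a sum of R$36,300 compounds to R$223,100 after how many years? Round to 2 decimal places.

Periodic rate i = 0.044/2 = 0.022.
n = ln(223100/36300) / ln(1+0.022) = ln(6.14601) / 0.021761 = 83.4411 half-years
= 83.4411/2 years

41.72 years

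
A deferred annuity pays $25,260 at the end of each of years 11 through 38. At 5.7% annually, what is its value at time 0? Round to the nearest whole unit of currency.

$200,656

PV at t=10 (ordinary 28-year annuity): 25260 × a(28|0.057) = 25260 × 13.828289 = 349,302.5853
PV₀ = 349,302.5853 / (1+0.057)^10 = 349,302.5853 / 1.740804 = 200,655.8967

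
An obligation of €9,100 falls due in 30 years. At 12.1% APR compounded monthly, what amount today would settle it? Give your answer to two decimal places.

€245.72

With 12 periods per year: i = 0.0100833, n = 360.
PV = FV·(1+i)^(−n) = 9,100 × 0.027003 = 245.7240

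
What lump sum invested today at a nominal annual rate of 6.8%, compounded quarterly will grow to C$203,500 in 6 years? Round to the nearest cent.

C$135,788.05

i = 0.068/4 = 0.017 per quarter; n = 6·4 = 24.
PV = FV·(1+i)^(−n) = 203,500 × 0.667263 = 135,788.0474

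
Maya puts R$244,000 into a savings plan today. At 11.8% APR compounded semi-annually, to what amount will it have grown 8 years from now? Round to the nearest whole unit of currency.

i = 0.118/2 = 0.059 per half-year; n = 8·2 = 16.
FV = 244,000 × (1 + 0.059)^16 = 610,555.5566

R$610,556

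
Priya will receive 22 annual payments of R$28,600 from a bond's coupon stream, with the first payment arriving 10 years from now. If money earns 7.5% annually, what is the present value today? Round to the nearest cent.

Value one period before first payment (t=9): 28600 × [1 − (1+0.075)^(−22)] / 0.075 = 28600 × 10.617191 = 303,651.6628
PV₀ = 303,651.6628 / (1+0.075)^9 = 303,651.6628 / 1.917239 = 158,379.6889

R$158,379.69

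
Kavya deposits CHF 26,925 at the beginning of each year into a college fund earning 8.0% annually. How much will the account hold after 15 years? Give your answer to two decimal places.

CHF 789,556.32

FV = 26925 × [(1+0.08)^15 − 1] / 0.08 × (1+i) = 26925 × 29.324283 = 789,556.3209
Payments are at the start of each period, so multiply by (1+i).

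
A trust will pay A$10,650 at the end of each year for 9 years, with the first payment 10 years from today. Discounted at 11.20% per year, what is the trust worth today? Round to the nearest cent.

A$22,506.93

PV at t=9 (ordinary 9-year annuity): 10650 × a(9|0.112) = 10650 × 5.494266 = 58,513.9349
Discount back 9 years: 58,513.9349 × (1+0.112)^(−9) = 58,513.9349 × 0.384642 = 22,506.9279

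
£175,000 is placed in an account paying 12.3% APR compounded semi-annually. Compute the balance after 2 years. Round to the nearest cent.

Periodic rate i = 0.123/2 = 0.0615; n = 2 × 2 = 4 periods.
FV = 175,000 × (1 + 0.0615)^4 = 222,186.6918

£222,186.69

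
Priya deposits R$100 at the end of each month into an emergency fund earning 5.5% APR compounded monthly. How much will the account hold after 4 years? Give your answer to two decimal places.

R$5,355.29

i = 0.055/12 = 0.00458333 per month; n = 4·12 = 48.
FV = 100 × [(1+0.00458333)^48 − 1] / 0.00458333 = 100 × 53.552852 = 5,355.2852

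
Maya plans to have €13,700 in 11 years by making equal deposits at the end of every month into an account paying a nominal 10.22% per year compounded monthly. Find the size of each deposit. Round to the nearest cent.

€56.55

i = 0.1022/12 = 0.00851667 per month; n = 11·12 = 132.
PMT = 13700 / ( [(1+0.00851667)^132 − 1] / 0.00851667 ) = 13700 / 242.247091 = 56.5538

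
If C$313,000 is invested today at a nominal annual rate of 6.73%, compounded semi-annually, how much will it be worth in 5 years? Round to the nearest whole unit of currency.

C$435,792

i = 0.0673/2 = 0.03365 per half-year; n = 5·2 = 10.
313,000 × (1+0.03365)^10 = 313,000 × 1.392307 = 435,792.1744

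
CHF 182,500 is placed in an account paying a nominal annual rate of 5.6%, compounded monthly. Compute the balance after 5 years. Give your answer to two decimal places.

CHF 241,313.97

With 12 periods per year: i = 0.00466667, n = 60.
182,500 × (1+0.00466667)^60 = 182,500 × 1.322268 = 241,313.9699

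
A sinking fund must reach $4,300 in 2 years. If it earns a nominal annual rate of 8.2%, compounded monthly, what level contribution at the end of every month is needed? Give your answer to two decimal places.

$165.49

Periodic rate i = 0.082/12 = 0.00683333; n = 2 × 12 = 24 periods.
PMT = 4300 / ( [(1+0.00683333)^24 − 1] / 0.00683333 ) = 4300 / 25.983995 = 165.4865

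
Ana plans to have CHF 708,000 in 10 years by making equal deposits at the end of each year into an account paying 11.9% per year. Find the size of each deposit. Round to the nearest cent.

PMT = 708000 / ( [(1+0.119)^10 − 1] / 0.119 ) = 708000 / 17.464106 = 40,540.2953

CHF 40,540.30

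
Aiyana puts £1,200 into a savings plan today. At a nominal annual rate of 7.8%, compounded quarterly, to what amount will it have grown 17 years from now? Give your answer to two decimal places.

£4,461.83

With 4 periods per year: i = 0.0195, n = 68.
FV = PV·(1+i)^n = 1,200 × 3.718191 = 4,461.8287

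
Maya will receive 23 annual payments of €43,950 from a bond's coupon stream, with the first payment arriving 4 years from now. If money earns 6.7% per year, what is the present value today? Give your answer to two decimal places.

€418,487.14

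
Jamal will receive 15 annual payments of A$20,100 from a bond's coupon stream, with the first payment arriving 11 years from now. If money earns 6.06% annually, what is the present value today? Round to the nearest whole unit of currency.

A$107,969

PV at t=10 (ordinary 15-year annuity): 20100 × a(15|0.0606) = 20100 × 9.674287 = 194,453.1594
PV₀ = 194,453.1594 / (1+0.0606)^10 = 194,453.1594 / 1.801010 = 107,968.9247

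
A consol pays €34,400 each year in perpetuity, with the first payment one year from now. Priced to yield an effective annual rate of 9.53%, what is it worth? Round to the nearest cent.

€360,965.37

PV = PMT / i = 34400 / 0.0953 = 360,965.3725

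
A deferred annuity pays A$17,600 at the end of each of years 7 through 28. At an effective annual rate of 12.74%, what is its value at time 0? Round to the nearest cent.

A$62,468.16

PV at t=6 (ordinary 22-year annuity): 17600 × a(22|0.1274) = 17600 × 7.288098 = 128,270.5323
Discount back 6 years: 128,270.5323 × (1+0.1274)^(−6) = 128,270.5323 × 0.487003 = 62,468.1600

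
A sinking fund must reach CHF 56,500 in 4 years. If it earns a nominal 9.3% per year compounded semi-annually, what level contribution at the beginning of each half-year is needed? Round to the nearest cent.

With 2 periods per year: i = 0.0465, n = 8.
PMT = 56500 / ( [(1+0.0465)^8 − 1] / 0.0465 × (1+i) ) = 56500 / 9.868905 = 5,725.0524

CHF 5,725.05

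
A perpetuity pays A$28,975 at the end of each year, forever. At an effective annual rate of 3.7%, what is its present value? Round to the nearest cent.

PV = C/r = 28975/0.037 = 783,108.1081

A$783,108.11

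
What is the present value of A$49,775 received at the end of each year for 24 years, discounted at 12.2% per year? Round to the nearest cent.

PV = 49775 × [1 − (1+0.122)^(−24)] / 0.122 = 49775 × 7.679339 = 382,239.0972

A$382,239.10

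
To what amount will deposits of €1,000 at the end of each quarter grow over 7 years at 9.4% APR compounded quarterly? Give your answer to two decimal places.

€38,990.78

i = 0.094/4 = 0.0235 per quarter; n = 7·4 = 28.
FV = PMT · [(1+i)^n − 1] / i = 1000 · 38.990779 = 38,990.7789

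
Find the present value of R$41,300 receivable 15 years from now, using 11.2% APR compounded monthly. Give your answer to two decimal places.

With 12 periods per year: i = 0.00933333, n = 180.
PV = 41,300 / (1 + 0.00933333)^180 = 41,300 / 5.323912 = 7,757.4530

R$7,757.45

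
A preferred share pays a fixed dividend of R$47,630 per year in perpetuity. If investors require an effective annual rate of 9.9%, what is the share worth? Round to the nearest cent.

PV = C/r = 47630/0.099 = 481,111.1111

R$481,111.11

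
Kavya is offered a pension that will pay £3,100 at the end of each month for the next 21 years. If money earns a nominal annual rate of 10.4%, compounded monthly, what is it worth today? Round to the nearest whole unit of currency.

£317,039

With 12 periods per year: i = 0.00866667, n = 252.
PV = 3100 × [1 − (1+0.00866667)^(−252)] / 0.00866667 = 3100 × 102.270611 = 317,038.8939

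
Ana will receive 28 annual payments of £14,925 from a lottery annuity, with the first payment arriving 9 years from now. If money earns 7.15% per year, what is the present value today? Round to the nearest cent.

£102,761.76

Value one period before first payment (t=8): 14925 × [1 − (1+0.0715)^(−28)] / 0.0715 = 14925 × 11.963400 = 178,553.7421
Discount back 8 years: 178,553.7421 × (1+0.0715)^(−8) = 178,553.7421 × 0.575523 = 102,761.7647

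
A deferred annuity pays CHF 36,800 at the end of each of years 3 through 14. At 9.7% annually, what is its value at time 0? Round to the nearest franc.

CHF 211,459

PV at t=2 (ordinary 12-year annuity): 36800 × a(12|0.097) = 36800 × 6.914990 = 254,471.6316
PV₀ = 254,471.6316 / (1+0.097)^2 = 254,471.6316 / 1.203409 = 211,458.9733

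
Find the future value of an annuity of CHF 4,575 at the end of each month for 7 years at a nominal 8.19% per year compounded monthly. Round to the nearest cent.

Periodic rate i = 0.0819/12 = 0.006825; n = 7 × 12 = 84 periods.
Accumulation factor s(84|0.006825) = 112.917245; FV = 4575 × 112.917245 = 516,596.3961

CHF 516,596.40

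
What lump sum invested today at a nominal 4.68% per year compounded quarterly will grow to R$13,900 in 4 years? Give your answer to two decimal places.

Periodic rate i = 0.0468/4 = 0.0117; n = 4 × 4 = 16 periods.
PV = FV·(1+i)^(−n) = 13,900 × 0.830179 = 11,539.4949

R$11,539.49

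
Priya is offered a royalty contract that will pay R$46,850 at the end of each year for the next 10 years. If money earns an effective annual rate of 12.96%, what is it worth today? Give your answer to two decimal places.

PV = 46850 × [1 − (1+0.1296)^(−10)] / 0.1296 = 46850 × 5.434929 = 254,626.4344

R$254,626.43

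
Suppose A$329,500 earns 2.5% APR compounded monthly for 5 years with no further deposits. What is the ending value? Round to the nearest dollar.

i = 0.025/12 = 0.00208333 per month; n = 5·12 = 60.
329,500 × (1+0.00208333)^60 = 329,500 × 1.133001 = 373,323.8697

A$373,324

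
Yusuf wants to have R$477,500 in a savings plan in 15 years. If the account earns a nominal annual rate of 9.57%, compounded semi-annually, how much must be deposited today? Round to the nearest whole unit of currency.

R$117,490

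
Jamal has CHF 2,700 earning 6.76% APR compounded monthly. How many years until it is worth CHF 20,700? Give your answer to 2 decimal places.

Periodic rate i = 0.0676/12 = 0.00563333.
n = ln(20700/2700) / ln(1+0.00563333) = ln(7.66667) / 0.005618 = 362.5942 months
= 362.5942/12 years

30.22 years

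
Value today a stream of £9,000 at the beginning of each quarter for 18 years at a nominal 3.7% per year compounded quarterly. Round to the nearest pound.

i = 0.037/4 = 0.00925 per quarter; n = 18·4 = 72.
Annuity factor a(72|0.00925) × (1+i) = 52.880910; PV = 9000 × 52.880910 = 475,928.1889
(Beginning-of-period payments → annuity-due factor ×(1+i).)

£475,928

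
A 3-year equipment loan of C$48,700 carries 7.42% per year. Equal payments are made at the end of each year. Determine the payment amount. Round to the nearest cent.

C$18,699.79

Annuity-PV factor = 2.604308; PMT = 48700 / 2.604308 = 18,699.7873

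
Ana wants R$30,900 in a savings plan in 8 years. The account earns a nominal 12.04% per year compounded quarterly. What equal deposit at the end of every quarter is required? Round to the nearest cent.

R$587.51

i = 0.1204/4 = 0.0301 per quarter; n = 8·4 = 32.
FV-annuity factor = 52.594520; PMT = 30900 / 52.594520 = 587.5137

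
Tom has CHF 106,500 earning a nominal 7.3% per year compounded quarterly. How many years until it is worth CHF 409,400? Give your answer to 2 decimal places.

Periodic rate i = 0.073/4 = 0.01825.
(1+i)^n = 409400/106500 = 3.84413, so n = ln 3.84413 / ln 1.01825 = 74.4547 quarters
= 74.4547/4 years

18.61 years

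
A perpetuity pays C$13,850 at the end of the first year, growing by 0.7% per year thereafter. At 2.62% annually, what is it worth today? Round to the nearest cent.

PV = PMT / (i − g) = 13850 / (0.0262 − 0.007) = 13850 / 0.019200 = 721,354.1667

C$721,354.17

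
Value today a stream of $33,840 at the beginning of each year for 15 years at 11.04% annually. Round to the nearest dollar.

PV = PMT · [1 − (1+i)^(−n)] / i × (1+i) = 33840 · 7.967142 = 269,608.0747
(annuity-due: payments at period start, so ×(1+i).)

$269,608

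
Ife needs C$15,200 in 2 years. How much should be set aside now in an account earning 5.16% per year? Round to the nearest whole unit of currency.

C$13,745

PV = FV·(1+i)^(−n) = 15,200 × 0.904272 = 13,744.9269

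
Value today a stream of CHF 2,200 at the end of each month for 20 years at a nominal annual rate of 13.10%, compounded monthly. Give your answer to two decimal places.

With 12 periods per year: i = 0.0109167, n = 240.
PV = 2200 × [1 − (1+0.0109167)^(−240)] / 0.0109167 = 2200 × 84.838730 = 186,645.2066

CHF 186,645.21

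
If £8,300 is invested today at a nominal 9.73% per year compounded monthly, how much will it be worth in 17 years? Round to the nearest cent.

Periodic rate i = 0.0973/12 = 0.00810833; n = 17 × 12 = 204 periods.
8,300 × (1+0.00810833)^204 = 8,300 × 5.193615 = 43,107.0065

£43,107.01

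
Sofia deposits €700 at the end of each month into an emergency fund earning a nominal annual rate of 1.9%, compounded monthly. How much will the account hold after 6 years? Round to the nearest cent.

€53,340.48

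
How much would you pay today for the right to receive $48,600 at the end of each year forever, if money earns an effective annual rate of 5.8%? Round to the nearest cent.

PV = PMT / i = 48600 / 0.058 = 837,931.0345

$837,931.03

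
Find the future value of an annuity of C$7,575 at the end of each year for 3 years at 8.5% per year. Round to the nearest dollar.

C$24,711

FV = PMT · [(1+i)^n − 1] / i = 7575 · 3.262225 = 24,711.3544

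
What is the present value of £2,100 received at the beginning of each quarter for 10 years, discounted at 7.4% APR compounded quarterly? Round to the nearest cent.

£60,078.45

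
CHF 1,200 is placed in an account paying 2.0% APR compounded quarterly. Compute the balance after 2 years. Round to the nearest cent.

Periodic rate i = 0.02/4 = 0.005; n = 2 × 4 = 8 periods.
FV = 1,200 × (1 + 0.005)^8 = 1,248.8485

CHF 1,248.85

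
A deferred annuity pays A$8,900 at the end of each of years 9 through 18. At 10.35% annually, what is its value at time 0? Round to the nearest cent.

PV at t=8 (ordinary 10-year annuity): 8900 × a(10|0.1035) = 8900 × 6.053256 = 53,873.9808
Discount back 8 years: 53,873.9808 × (1+0.1035)^(−8) = 53,873.9808 × 0.454801 = 24,501.9341

A$24,501.93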